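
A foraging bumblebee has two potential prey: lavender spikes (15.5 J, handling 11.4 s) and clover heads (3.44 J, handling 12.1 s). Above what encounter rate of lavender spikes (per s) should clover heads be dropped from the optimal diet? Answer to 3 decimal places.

0.023 per s

The zero-one rule: include clover heads iff E₂/h₂ > λE₁/(1+λh₁). Equality gives the switch point.
λE₁h₂ = E₂ + λE₂h₁ ⇒ λ = E₂/(E₁h₂ − E₂h₁) = 3.44/(187.5 − 39.22) = 0.02319 per s.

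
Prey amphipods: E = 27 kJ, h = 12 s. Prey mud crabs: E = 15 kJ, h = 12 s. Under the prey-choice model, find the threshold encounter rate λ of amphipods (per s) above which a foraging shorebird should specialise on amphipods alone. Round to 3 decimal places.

The zero-one rule: include mud crabs iff E₂/h₂ > λE₁/(1+λh₁). Equality gives the switch point.
λE₁h₂ = E₂ + λE₂h₁ ⇒ λ = E₂/(E₁h₂ − E₂h₁) = 15/(324 − 180) = 0.1042 per s.

0.104 per s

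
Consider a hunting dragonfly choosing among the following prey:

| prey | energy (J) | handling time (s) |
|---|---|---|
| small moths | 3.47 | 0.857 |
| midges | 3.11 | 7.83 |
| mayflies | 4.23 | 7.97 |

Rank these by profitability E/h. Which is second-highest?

In descending order of E/h:
small moths: 3.47/0.857 = 4.05 J/s
mayflies: 4.23/7.97 = 0.531 J/s
midges: 3.11/7.83 = 0.397 J/s

mayflies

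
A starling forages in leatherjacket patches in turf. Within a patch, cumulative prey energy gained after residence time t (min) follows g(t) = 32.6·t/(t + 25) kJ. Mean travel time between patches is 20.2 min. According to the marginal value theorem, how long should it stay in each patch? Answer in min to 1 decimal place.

22.5 min

By the marginal value theorem, leave when the instantaneous gain rate g'(t) equals the habitat-wide average g(t)/(T + t).
g'(t) = 32.6·25/(t + 25)². Setting 32.6·25/(t+25)² = 32.6t/[(t+25)(20.2+t)] gives 25(20.2+t) = t(t+25), so t² = 25×20.2 = 505.
t* = √505 = 22.47 min.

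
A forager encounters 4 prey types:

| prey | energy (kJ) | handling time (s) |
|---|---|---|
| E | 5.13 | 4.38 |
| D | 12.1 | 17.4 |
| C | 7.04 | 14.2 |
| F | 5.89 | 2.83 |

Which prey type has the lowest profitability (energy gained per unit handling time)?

C

Profitability E/h (kJ/s): E = 5.13/4.38 = 1.17, D = 12.1/17.4 = 0.695, C = 7.04/14.2 = 0.496, F = 5.89/2.83 = 2.08.
Ranked: F > E > D > C.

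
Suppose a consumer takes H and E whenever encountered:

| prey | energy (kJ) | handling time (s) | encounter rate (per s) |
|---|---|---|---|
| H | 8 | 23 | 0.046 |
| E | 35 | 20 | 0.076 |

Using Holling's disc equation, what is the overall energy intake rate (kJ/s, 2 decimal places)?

R = Σλ_iE_i / (1 + Σλ_ih_i)
Numerator: 0.046×8 + 0.076×35 = 3.028
Denominator: 1 + 0.046×23 + 0.076×20 = 3.578
R = 3.028/3.578 = 0.8463 kJ/s

0.85 kJ/s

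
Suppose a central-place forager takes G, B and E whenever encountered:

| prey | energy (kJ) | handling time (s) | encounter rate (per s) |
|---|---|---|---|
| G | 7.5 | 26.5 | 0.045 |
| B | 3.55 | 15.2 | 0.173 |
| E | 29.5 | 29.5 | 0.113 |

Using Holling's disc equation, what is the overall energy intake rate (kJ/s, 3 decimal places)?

0.525 kJ/s

Energy encountered per unit search time: 0.045×7.5 + 0.173×3.55 + 0.113×29.5 = 4.285 kJ/s.
Handling time per unit search time: 0.045×26.5 + 0.173×15.2 + 0.113×29.5 = 7.156.
Rate = 4.285/(1 + 7.156) = 0.5254 kJ/s.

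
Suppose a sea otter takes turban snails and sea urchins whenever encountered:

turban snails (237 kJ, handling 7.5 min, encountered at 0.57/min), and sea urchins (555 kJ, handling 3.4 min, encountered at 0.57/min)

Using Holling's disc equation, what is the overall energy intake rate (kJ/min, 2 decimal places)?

R = Σλ_iE_i / (1 + Σλ_ih_i)
Numerator: 0.57×237 + 0.57×555 = 451.4
Denominator: 1 + 0.57×7.5 + 0.57×3.4 = 7.213
R = 451.4/7.213 = 62.59 kJ/min

62.59 kJ/min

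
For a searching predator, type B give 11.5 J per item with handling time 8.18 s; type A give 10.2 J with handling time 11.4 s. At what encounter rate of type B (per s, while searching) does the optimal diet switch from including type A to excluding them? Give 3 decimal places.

0.214 per s

The zero-one rule: include type A iff E₂/h₂ > λE₁/(1+λh₁). Equality gives the switch point.
λE₁h₂ = E₂ + λE₂h₁ ⇒ λ = E₂/(E₁h₂ − E₂h₁) = 10.2/(131.1 − 83.44) = 0.214 per s.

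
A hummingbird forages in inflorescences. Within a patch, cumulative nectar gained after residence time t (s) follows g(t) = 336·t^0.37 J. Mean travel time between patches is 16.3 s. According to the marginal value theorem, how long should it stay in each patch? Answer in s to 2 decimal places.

9.57 s

Maximise g(t)/(T+t): set derivative to zero → g'(t)(T+t) = g(t).
g'(t) = 0.37·336·t^-0.63. Setting 0.37·336·t^-0.63 = 336·t^0.37/(16.3+t) gives 0.37(16.3+t) = t, so 0.63·t = 0.37×16.3.
t* = 0.37×16.3/0.63 = 9.573 s.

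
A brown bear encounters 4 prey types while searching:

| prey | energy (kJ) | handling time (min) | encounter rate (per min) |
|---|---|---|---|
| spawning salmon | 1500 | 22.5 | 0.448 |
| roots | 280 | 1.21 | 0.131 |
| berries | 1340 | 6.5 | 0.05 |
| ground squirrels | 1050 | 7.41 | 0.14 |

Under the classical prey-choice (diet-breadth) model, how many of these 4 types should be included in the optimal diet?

3

E/h in descending order: roots 231, berries 206, ground squirrels 142, spawning salmon 66.7 kJ/min. The optimal diet is the largest prefix of this list for which every included type satisfies E_i/h_i > R on the types above it.
Rate on top 1: 31.66. berries: 206 > 31.66 → include.
Rate on top 2: 69.89. ground squirrels: 142 > 69.89 → include.
Rate on top 3: 99.44. spawning salmon: 66.7 < 99.44 → exclude; stop.
Optimal diet: roots, berries, ground squirrels — 3 of 4 types.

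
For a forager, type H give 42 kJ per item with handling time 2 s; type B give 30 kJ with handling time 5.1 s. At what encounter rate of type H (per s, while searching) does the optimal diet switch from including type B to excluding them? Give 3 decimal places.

At the threshold, the rate on type H alone equals the profitability of type B: λ·42/(1 + λ·2) = 30/5.1 = 5.882.
Rearranging, λ(42 − 5.882×2) = 5.882, so λ = 5.882/30.24 = 0.1946 per s.

0.195 per s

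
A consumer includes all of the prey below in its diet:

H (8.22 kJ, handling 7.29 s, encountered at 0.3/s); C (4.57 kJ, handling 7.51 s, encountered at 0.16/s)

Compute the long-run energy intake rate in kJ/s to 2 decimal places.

0.73 kJ/s

R = (0.3×8.22 + 0.16×4.57) / (1 + 0.3×7.29 + 0.16×7.51) = 3.197/4.389 = 0.7285 kJ/s.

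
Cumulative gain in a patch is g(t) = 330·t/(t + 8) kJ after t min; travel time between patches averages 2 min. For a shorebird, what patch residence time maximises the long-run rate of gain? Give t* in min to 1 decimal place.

4.0 min

By the marginal value theorem, leave when the instantaneous gain rate g'(t) equals the habitat-wide average g(t)/(T + t).
g'(t) = 330·8/(t + 8)². Setting 330·8/(t+8)² = 330t/[(t+8)(2+t)] gives 8(2+t) = t(t+8), so t² = 8×2 = 16.
t* = √16 = 4 min.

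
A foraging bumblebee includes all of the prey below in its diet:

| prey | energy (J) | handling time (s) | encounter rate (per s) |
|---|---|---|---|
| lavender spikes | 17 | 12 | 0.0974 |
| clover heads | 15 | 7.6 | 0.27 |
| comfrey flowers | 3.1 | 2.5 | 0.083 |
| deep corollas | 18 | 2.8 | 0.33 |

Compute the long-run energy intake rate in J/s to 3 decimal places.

Energy encountered per unit search time: 0.0974×17 + 0.27×15 + 0.083×3.1 + 0.33×18 = 11.9 J/s.
Handling time per unit search time: 0.0974×12 + 0.27×7.6 + 0.083×2.5 + 0.33×2.8 = 4.352.
Rate = 11.9/(1 + 4.352) = 2.224 J/s.

2.224 J/s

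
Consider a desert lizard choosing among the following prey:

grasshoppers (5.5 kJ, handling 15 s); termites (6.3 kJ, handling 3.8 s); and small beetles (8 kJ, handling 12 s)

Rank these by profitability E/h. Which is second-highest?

small beetles

Profitability E/h (kJ/s): grasshoppers = 5.5/15 = 0.367, termites = 6.3/3.8 = 1.66, small beetles = 8/12 = 0.667.
Ranked: termites > small beetles > grasshoppers.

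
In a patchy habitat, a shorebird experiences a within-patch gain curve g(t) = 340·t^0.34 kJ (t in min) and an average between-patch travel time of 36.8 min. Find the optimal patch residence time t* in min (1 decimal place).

19.0 min

Optimal t* satisfies g'(t*) = g(t*)/(T + t*).
g'(t) = 0.34·340·t^-0.66. Setting 0.34·340·t^-0.66 = 340·t^0.34/(36.8+t) gives 0.34(36.8+t) = t, so 0.66·t = 0.34×36.8.
t* = 0.34×36.8/0.66 = 18.96 min.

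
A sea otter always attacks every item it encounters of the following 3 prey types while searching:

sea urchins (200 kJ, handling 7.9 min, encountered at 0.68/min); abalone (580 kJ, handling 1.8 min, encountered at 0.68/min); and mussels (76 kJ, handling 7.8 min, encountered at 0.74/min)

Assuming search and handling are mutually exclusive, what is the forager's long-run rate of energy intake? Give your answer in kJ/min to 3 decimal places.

Energy encountered per unit search time: 0.68×200 + 0.68×580 + 0.74×76 = 586.6 kJ/min.
Handling time per unit search time: 0.68×7.9 + 0.68×1.8 + 0.74×7.8 = 12.37.
Rate = 586.6/(1 + 12.37) = 43.88 kJ/min.

43.884 kJ/min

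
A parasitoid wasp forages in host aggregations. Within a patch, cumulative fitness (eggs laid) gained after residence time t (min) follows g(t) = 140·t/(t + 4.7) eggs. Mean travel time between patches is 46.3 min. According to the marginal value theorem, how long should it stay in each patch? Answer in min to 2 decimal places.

14.75 min

Maximise g(t)/(T+t): set derivative to zero → g'(t)(T+t) = g(t).
g'(t) = 140·4.7/(t + 4.7)². Setting 140·4.7/(t+4.7)² = 140t/[(t+4.7)(46.3+t)] gives 4.7(46.3+t) = t(t+4.7), so t² = 4.7×46.3 = 217.6.
t* = √217.6 = 14.75 min.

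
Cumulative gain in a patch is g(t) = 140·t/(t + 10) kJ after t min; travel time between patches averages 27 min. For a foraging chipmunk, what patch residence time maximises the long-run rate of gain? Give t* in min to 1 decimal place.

16.4 min

Optimal t* satisfies g'(t*) = g(t*)/(T + t*).
g'(t) = 140·10/(t + 10)². Setting 140·10/(t+10)² = 140t/[(t+10)(27+t)] gives 10(27+t) = t(t+10), so t² = 10×27 = 270.
t* = √270 = 16.43 min.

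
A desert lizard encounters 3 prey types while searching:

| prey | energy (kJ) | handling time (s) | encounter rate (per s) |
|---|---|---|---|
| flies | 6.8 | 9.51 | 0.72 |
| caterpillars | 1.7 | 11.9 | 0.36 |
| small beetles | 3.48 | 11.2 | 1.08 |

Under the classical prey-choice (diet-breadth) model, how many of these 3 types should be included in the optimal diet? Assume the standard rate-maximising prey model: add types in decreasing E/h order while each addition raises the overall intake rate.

Profitabilities (E/h, kJ/s): flies 0.715, small beetles 0.311, caterpillars 0.143. Add prey in this order while the next type's profitability exceeds the intake rate on those already taken.
Rate on top 1: 0.6239. small beetles: 0.311 < 0.6239 → exclude; stop.
Optimal diet: flies — 1 of 3 types.

1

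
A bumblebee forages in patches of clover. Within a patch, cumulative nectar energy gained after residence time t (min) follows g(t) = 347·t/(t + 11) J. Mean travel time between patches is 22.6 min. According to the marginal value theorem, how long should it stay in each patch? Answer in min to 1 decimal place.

15.8 min

Optimal t* satisfies g'(t*) = g(t*)/(T + t*).
g'(t) = 347·11/(t + 11)². Setting 347·11/(t+11)² = 347t/[(t+11)(22.6+t)] gives 11(22.6+t) = t(t+11), so t² = 11×22.6 = 248.6.
t* = √248.6 = 15.77 min.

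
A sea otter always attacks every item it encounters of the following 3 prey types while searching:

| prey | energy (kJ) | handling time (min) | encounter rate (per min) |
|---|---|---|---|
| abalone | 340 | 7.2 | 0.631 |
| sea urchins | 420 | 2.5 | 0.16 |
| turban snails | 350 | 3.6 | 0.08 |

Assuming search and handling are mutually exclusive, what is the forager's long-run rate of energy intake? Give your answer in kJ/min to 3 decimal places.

Energy encountered per unit search time: 0.631×340 + 0.16×420 + 0.08×350 = 309.7 kJ/min.
Handling time per unit search time: 0.631×7.2 + 0.16×2.5 + 0.08×3.6 = 5.231.
Rate = 309.7/(1 + 5.231) = 49.71 kJ/min.

49.708 kJ/min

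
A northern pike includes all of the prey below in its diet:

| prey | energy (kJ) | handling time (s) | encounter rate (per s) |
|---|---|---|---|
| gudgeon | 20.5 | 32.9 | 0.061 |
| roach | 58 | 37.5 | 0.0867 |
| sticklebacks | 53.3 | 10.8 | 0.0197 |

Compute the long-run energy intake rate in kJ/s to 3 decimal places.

R = (0.061×20.5 + 0.0867×58 + 0.0197×53.3) / (1 + 0.061×32.9 + 0.0867×37.5 + 0.0197×10.8) = 7.329/6.471 = 1.133 kJ/s.

1.133 kJ/s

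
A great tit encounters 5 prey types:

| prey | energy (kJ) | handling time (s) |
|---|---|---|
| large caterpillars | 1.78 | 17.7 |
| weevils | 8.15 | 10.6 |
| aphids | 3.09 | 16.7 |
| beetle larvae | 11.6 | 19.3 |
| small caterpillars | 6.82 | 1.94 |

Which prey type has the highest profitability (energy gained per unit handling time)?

In descending order of E/h:
small caterpillars: 6.82/1.94 = 3.52 kJ/s
weevils: 8.15/10.6 = 0.769 kJ/s
beetle larvae: 11.6/19.3 = 0.601 kJ/s
aphids: 3.09/16.7 = 0.185 kJ/s
large caterpillars: 1.78/17.7 = 0.101 kJ/s

small caterpillars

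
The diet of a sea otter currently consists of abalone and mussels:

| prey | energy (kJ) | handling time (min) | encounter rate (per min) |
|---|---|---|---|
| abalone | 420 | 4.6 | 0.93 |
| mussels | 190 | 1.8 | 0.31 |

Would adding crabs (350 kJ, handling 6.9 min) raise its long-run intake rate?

On abalone and mussels alone, R = ΣλE/(1+Σλh) = 449.5/5.836 = 77.02 kJ/min.
Profitability of crabs: 350/6.9 = 50.72 kJ/min.
50.72 < 77.02, so adding crabs would lower the average — exclude it.

No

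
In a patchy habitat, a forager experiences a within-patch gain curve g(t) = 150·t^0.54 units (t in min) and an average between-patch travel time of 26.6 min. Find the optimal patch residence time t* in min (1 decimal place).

31.2 min

Optimal t* satisfies g'(t*) = g(t*)/(T + t*).
g'(t) = 0.54·150·t^-0.46. Setting 0.54·150·t^-0.46 = 150·t^0.54/(26.6+t) gives 0.54(26.6+t) = t, so 0.46·t = 0.54×26.6.
t* = 0.54×26.6/0.46 = 31.23 min.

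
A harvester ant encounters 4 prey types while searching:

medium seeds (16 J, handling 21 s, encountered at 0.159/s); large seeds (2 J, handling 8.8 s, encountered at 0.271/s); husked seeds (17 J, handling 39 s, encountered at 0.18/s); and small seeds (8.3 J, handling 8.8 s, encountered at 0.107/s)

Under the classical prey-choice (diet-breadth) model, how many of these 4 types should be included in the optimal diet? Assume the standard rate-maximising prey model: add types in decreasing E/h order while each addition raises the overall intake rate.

Rank by E/h (J/s): small seeds 0.943, medium seeds 0.762, husked seeds 0.436, large seeds 0.227. Include each in turn until the next type's E/h falls below the running intake rate.
Rate on top 1: 0.4574. medium seeds: 0.762 > 0.4574 → include.
Rate on top 2: 0.6499. husked seeds: 0.436 < 0.6499 → exclude; stop.
Optimal diet: small seeds, medium seeds — 2 of 4 types.

2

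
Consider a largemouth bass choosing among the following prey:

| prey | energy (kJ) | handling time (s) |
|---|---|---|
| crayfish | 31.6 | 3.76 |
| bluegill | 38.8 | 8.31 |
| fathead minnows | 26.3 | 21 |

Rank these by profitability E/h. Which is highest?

Profitability E/h (kJ/s): crayfish = 31.6/3.76 = 8.4, bluegill = 38.8/8.31 = 4.67, fathead minnows = 26.3/21 = 1.25.
Ranked: crayfish > bluegill > fathead minnows.

crayfish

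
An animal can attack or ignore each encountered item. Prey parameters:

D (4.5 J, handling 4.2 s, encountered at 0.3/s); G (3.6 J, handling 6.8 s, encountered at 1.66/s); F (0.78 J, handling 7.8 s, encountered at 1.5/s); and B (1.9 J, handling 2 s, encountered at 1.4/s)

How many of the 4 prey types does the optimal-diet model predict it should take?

2

Profitabilities (E/h, J/s): D 1.07, B 0.95, G 0.529, F 0.1. Add prey in this order while the next type's profitability exceeds the intake rate on those already taken.
Rate on top 1: 0.5973. B: 0.95 > 0.5973 → include.
Rate on top 2: 0.7925. G: 0.529 < 0.7925 → exclude; stop.
Optimal diet: D, B — 2 of 4 types.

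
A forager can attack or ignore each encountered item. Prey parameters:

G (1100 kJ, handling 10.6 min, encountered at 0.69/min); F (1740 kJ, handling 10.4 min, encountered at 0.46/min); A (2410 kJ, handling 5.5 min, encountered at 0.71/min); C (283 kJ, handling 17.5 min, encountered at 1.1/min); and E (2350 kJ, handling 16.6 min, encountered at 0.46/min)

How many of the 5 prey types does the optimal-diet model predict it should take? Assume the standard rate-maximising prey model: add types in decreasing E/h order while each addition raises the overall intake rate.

1

E/h in descending order: A 438, F 167, E 142, G 104, C 16.2 kJ/min. The optimal diet is the largest prefix of this list for which every included type satisfies E_i/h_i > R on the types above it.
Rate on top 1: 348.8. F: 167 < 348.8 → exclude; stop.
Optimal diet: A — 1 of 5 types.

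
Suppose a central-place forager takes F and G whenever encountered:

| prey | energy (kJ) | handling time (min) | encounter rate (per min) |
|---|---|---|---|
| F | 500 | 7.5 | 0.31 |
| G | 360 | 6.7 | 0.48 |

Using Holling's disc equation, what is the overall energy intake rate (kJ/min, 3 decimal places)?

50.115 kJ/min

R = Σλ_iE_i / (1 + Σλ_ih_i)
Numerator: 0.31×500 + 0.48×360 = 327.8
Denominator: 1 + 0.31×7.5 + 0.48×6.7 = 6.541
R = 327.8/6.541 = 50.11 kJ/min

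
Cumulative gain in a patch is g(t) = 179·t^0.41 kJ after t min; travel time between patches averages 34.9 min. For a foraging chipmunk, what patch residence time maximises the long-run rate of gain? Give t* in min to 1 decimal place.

Maximise g(t)/(T+t): set derivative to zero → g'(t)(T+t) = g(t).
g'(t) = 0.41·179·t^-0.59. Setting 0.41·179·t^-0.59 = 179·t^0.41/(34.9+t) gives 0.41(34.9+t) = t, so 0.59·t = 0.41×34.9.
t* = 0.41×34.9/0.59 = 24.25 min.

24.3 min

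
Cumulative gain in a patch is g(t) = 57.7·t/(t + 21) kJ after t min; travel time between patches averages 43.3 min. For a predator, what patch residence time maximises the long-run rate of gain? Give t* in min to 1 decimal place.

30.2 min

Optimal t* satisfies g'(t*) = g(t*)/(T + t*).
g'(t) = 57.7·21/(t + 21)². Setting 57.7·21/(t+21)² = 57.7t/[(t+21)(43.3+t)] gives 21(43.3+t) = t(t+21), so t² = 21×43.3 = 909.3.
t* = √909.3 = 30.15 min.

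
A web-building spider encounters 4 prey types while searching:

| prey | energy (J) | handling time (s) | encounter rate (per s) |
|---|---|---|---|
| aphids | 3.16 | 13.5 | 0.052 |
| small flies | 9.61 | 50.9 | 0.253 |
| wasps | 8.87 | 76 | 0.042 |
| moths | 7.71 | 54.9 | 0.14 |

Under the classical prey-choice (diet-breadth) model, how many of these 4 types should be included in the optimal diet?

2

E/h in descending order: aphids 0.234, small flies 0.189, moths 0.14, wasps 0.117 J/s. The optimal diet is the largest prefix of this list for which every included type satisfies E_i/h_i > R on the types above it.
Rate on top 1: 0.09655. small flies: 0.189 > 0.09655 → include.
Rate on top 2: 0.178. moths: 0.14 < 0.178 → exclude; stop.
Optimal diet: aphids, small flies — 2 of 4 types.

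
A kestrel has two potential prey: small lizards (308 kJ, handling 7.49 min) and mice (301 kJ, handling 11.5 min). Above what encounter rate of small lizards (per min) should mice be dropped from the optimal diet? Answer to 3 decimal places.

0.234 per min

The zero-one rule: include mice iff E₂/h₂ > λE₁/(1+λh₁). Equality gives the switch point.
λE₁h₂ = E₂ + λE₂h₁ ⇒ λ = E₂/(E₁h₂ − E₂h₁) = 301/(3542 − 2254) = 0.2338 per min.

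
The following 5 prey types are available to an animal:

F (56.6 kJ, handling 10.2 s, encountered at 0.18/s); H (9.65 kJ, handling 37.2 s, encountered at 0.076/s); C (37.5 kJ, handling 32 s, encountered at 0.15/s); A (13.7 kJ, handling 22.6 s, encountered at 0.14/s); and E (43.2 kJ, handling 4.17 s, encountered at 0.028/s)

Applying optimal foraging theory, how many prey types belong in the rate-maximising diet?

2

Profitabilities (E/h, kJ/s): E 10.4, F 5.55, C 1.17, A 0.606, H 0.259. Add prey in this order while the next type's profitability exceeds the intake rate on those already taken.
Rate on top 1: 1.083. F: 5.55 > 1.083 → include.
Rate on top 2: 3.86. C: 1.17 < 3.86 → exclude; stop.
Optimal diet: E, F — 2 of 5 types.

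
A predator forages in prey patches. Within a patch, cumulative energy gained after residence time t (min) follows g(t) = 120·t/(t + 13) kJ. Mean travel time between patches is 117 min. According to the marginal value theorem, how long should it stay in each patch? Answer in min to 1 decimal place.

Maximise g(t)/(T+t): set derivative to zero → g'(t)(T+t) = g(t).
g'(t) = 120·13/(t + 13)². Setting 120·13/(t+13)² = 120t/[(t+13)(117+t)] gives 13(117+t) = t(t+13), so t² = 13×117 = 1521.
t* = √1521 = 39 min.

39.0 min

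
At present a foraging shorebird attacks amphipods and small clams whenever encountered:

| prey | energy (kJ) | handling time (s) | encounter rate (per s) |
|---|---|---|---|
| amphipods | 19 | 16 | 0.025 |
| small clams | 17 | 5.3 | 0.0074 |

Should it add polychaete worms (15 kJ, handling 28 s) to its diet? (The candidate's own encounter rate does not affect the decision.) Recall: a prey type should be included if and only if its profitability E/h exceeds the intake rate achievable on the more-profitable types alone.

Intake rate on the current diet: R = (0.025×19 + 0.0074×17) / (1 + 0.025×16 + 0.0074×5.3) = 0.6008/1.439 = 0.4174 kJ/s.
Profitability of polychaete worms: 15/28 = 0.5357 kJ/s.
0.5357 > 0.4174, so adding polychaete worms raises the average — include it.

Yes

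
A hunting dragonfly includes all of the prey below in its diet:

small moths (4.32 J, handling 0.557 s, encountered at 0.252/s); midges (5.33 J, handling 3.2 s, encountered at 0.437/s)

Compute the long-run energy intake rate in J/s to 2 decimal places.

R = (0.252×4.32 + 0.437×5.33) / (1 + 0.252×0.557 + 0.437×3.2) = 3.418/2.539 = 1.346 J/s.

1.35 J/s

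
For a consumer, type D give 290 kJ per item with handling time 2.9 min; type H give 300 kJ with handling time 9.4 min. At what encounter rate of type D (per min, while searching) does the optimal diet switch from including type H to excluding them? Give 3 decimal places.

0.162 per min

Drop type H once their profitability E₂/h₂ falls below the rate achievable on type D alone: E₂/h₂ = λE₁/(1 + λh₁).
Solve for λ: λE₁h₂ = E₂(1 + λh₁) → λ(E₁h₂ − E₂h₁) = E₂ → λ = E₂/(E₁h₂ − E₂h₁).
λ = 300/(290×9.4 − 300×2.9) = 300/1856 = 0.1616 per min.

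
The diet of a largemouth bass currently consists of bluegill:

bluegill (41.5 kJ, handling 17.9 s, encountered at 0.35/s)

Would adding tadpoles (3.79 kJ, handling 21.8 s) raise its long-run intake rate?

No

Intake rate on the current diet: R = (0.35×41.5) / (1 + 0.35×17.9) = 14.52/7.265 = 1.999 kJ/s.
Profitability of tadpoles: 3.79/21.8 = 0.1739 kJ/s.
Since 0.1739 < R, time spent handling tadpoles is better spent searching.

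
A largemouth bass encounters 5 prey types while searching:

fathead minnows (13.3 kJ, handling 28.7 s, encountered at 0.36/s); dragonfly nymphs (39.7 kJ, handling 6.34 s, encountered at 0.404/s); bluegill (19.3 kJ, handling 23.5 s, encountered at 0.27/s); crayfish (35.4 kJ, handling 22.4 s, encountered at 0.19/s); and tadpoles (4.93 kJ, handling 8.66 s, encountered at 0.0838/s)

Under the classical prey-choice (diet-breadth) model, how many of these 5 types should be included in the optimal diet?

1

Rank by E/h (kJ/s): dragonfly nymphs 6.26, crayfish 1.58, bluegill 0.821, tadpoles 0.569, fathead minnows 0.463. Include each in turn until the next type's E/h falls below the running intake rate.
Rate on top 1: 4.504. crayfish: 1.58 < 4.504 → exclude; stop.
Optimal diet: dragonfly nymphs — 1 of 5 types.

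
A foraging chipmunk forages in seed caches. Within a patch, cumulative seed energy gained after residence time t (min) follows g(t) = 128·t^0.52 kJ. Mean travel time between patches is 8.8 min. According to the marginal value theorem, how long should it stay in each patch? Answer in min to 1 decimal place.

9.5 min

By the marginal value theorem, leave when the instantaneous gain rate g'(t) equals the habitat-wide average g(t)/(T + t).
g'(t) = 0.52·128·t^-0.48. Setting 0.52·128·t^-0.48 = 128·t^0.52/(8.8+t) gives 0.52(8.8+t) = t, so 0.48·t = 0.52×8.8.
t* = 0.52×8.8/0.48 = 9.533 min.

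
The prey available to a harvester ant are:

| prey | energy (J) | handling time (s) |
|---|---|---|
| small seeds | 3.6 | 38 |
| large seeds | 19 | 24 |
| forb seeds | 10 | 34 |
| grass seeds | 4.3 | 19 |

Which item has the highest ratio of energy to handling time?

large seeds

Profitability E/h (J/s): small seeds = 3.6/38 = 0.0947, large seeds = 19/24 = 0.792, forb seeds = 10/34 = 0.294, grass seeds = 4.3/19 = 0.226.
Ranked: large seeds > forb seeds > grass seeds > small seeds.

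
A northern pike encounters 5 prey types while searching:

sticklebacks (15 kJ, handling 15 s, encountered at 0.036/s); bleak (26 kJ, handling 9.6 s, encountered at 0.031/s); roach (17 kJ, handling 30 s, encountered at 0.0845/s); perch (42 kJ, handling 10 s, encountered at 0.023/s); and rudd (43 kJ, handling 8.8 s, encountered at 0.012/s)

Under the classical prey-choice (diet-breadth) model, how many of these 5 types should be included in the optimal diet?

Profitabilities (E/h, kJ/s): rudd 4.89, perch 4.2, bleak 2.71, sticklebacks 1, roach 0.567. Add prey in this order while the next type's profitability exceeds the intake rate on those already taken.
Rate on top 1: 0.4667. perch: 4.2 > 0.4667 → include.
Rate on top 2: 1.11. bleak: 2.71 > 1.11 → include.
Rate on top 3: 1.401. sticklebacks: 1 < 1.401 → exclude; stop.
Optimal diet: rudd, perch, bleak — 3 of 5 types.

3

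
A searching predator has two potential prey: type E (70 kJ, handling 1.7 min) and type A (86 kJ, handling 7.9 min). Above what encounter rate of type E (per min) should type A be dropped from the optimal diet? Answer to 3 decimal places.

The zero-one rule: include type A iff E₂/h₂ > λE₁/(1+λh₁). Equality gives the switch point.
λE₁h₂ = E₂ + λE₂h₁ ⇒ λ = E₂/(E₁h₂ − E₂h₁) = 86/(553 − 146.2) = 0.2114 per min.

0.211 per min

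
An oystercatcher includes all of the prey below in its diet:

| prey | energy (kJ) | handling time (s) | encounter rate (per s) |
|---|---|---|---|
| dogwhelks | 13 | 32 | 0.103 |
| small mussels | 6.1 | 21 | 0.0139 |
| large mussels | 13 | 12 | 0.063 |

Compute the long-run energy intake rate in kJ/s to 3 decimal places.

Energy encountered per unit search time: 0.103×13 + 0.0139×6.1 + 0.063×13 = 2.243 kJ/s.
Handling time per unit search time: 0.103×32 + 0.0139×21 + 0.063×12 = 4.344.
Rate = 2.243/(1 + 4.344) = 0.4197 kJ/s.

0.420 kJ/s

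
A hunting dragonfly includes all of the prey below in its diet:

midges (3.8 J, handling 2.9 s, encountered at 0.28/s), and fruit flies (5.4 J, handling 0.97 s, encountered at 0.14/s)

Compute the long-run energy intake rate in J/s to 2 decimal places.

Energy encountered per unit search time: 0.28×3.8 + 0.14×5.4 = 1.82 J/s.
Handling time per unit search time: 0.28×2.9 + 0.14×0.97 = 0.9478.
Rate = 1.82/(1 + 0.9478) = 0.9344 J/s.

0.93 J/s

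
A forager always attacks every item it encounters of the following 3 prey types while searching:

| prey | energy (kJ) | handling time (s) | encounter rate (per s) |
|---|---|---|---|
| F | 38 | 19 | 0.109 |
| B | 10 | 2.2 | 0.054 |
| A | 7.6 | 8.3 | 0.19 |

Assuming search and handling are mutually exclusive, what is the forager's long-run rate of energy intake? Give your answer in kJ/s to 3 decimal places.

Energy encountered per unit search time: 0.109×38 + 0.054×10 + 0.19×7.6 = 6.126 kJ/s.
Handling time per unit search time: 0.109×19 + 0.054×2.2 + 0.19×8.3 = 3.767.
Rate = 6.126/(1 + 3.767) = 1.285 kJ/s.

1.285 kJ/s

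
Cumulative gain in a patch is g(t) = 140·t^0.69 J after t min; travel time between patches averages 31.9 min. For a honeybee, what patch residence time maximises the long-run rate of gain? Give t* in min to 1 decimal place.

71.0 min

Maximise g(t)/(T+t): set derivative to zero → g'(t)(T+t) = g(t).
g'(t) = 0.69·140·t^-0.31. Setting 0.69·140·t^-0.31 = 140·t^0.69/(31.9+t) gives 0.69(31.9+t) = t, so 0.31·t = 0.69×31.9.
t* = 0.69×31.9/0.31 = 71 min.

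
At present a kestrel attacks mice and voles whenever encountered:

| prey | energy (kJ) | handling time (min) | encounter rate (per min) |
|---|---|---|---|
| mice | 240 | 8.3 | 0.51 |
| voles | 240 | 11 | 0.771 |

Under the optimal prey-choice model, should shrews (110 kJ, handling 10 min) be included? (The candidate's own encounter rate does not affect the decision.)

No

Current rate: (0.51×240 + 0.771×240)/(1 + 0.51×8.3 + 0.771×11) = 22.42 kJ/min.
shrews: E/h = 110/10 = 11 kJ/min.
11 < 22.42, so adding shrews would lower the average — exclude it.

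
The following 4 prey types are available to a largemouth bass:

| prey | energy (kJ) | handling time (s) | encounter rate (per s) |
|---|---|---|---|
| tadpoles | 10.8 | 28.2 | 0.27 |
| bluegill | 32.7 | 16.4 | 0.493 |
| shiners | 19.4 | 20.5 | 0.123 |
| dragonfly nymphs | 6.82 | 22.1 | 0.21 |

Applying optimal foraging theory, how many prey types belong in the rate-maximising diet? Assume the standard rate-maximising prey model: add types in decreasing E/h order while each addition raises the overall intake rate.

Rank by E/h (kJ/s): bluegill 1.99, shiners 0.946, tadpoles 0.383, dragonfly nymphs 0.309. Include each in turn until the next type's E/h falls below the running intake rate.
Rate on top 1: 1.774. shiners: 0.946 < 1.774 → exclude; stop.
Optimal diet: bluegill — 1 of 4 types.

1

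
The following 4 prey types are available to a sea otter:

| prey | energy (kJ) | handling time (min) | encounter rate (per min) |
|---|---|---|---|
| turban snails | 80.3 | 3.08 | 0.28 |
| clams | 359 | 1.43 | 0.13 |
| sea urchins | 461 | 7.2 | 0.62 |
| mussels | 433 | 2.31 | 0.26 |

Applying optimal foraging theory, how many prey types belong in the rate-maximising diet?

Profitabilities (E/h, kJ/min): clams 251, mussels 187, sea urchins 64, turban snails 26.1. Add prey in this order while the next type's profitability exceeds the intake rate on those already taken.
Rate on top 1: 39.35. mussels: 187 > 39.35 → include.
Rate on top 2: 89.14. sea urchins: 64 < 89.14 → exclude; stop.
Optimal diet: clams, mussels — 2 of 4 types.

2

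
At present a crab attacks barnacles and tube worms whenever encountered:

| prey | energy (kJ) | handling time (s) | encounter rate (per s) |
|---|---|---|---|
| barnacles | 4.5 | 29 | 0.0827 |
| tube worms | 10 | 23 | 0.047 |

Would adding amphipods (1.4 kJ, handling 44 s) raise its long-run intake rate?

Intake rate on the current diet: R = (0.0827×4.5 + 0.047×10) / (1 + 0.0827×29 + 0.047×23) = 0.8421/4.479 = 0.188 kJ/s.
Profitability of amphipods: 1.4/44 = 0.03182 kJ/s.
Since 0.03182 < R, time spent handling amphipods is better spent searching.

No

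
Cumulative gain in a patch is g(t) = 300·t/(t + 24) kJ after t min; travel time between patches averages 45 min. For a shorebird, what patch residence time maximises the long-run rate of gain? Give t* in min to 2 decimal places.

By the marginal value theorem, leave when the instantaneous gain rate g'(t) equals the habitat-wide average g(t)/(T + t).
g'(t) = 300·24/(t + 24)². Setting 300·24/(t+24)² = 300t/[(t+24)(45+t)] gives 24(45+t) = t(t+24), so t² = 24×45 = 1080.
t* = √1080 = 32.86 min.

32.86 min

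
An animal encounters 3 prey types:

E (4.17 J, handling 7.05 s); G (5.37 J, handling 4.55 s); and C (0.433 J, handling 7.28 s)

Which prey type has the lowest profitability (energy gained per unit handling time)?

In descending order of E/h:
G: 5.37/4.55 = 1.18 J/s
E: 4.17/7.05 = 0.591 J/s
C: 0.433/7.28 = 0.0595 J/s

C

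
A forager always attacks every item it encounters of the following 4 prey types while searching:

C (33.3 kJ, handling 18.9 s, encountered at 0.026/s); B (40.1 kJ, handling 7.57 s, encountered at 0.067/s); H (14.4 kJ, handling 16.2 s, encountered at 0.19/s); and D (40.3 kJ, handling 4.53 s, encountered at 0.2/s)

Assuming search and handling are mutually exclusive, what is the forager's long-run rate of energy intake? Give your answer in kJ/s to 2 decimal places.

2.40 kJ/s

R = Σλ_iE_i / (1 + Σλ_ih_i)
Numerator: 0.026×33.3 + 0.067×40.1 + 0.19×14.4 + 0.2×40.3 = 14.35
Denominator: 1 + 0.026×18.9 + 0.067×7.57 + 0.19×16.2 + 0.2×4.53 = 5.983
R = 14.35/5.983 = 2.398 kJ/s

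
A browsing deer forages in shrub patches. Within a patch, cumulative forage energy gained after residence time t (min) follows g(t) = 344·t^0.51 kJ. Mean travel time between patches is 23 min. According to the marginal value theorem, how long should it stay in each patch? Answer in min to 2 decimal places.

23.94 min

Optimal t* satisfies g'(t*) = g(t*)/(T + t*).
g'(t) = 0.51·344·t^-0.49. Setting 0.51·344·t^-0.49 = 344·t^0.51/(23+t) gives 0.51(23+t) = t, so 0.49·t = 0.51×23.
t* = 0.51×23/0.49 = 23.94 min.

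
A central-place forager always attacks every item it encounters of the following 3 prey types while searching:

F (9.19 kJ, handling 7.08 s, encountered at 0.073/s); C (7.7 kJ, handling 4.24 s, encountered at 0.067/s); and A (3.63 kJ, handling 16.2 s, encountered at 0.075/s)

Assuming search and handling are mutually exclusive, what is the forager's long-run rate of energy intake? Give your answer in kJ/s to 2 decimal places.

R = (0.073×9.19 + 0.067×7.7 + 0.075×3.63) / (1 + 0.073×7.08 + 0.067×4.24 + 0.075×16.2) = 1.459/3.016 = 0.4838 kJ/s.

0.48 kJ/s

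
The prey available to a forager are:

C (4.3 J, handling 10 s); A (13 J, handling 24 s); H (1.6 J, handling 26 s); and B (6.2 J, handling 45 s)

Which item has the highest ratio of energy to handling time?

A

In descending order of E/h:
A: 13/24 = 0.542 J/s
C: 4.3/10 = 0.43 J/s
B: 6.2/45 = 0.138 J/s
H: 1.6/26 = 0.0615 J/s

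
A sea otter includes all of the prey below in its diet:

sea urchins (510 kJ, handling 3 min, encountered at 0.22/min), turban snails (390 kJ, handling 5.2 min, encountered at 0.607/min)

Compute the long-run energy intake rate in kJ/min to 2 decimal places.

R = (0.22×510 + 0.607×390) / (1 + 0.22×3 + 0.607×5.2) = 348.9/4.816 = 72.45 kJ/min.

72.45 kJ/min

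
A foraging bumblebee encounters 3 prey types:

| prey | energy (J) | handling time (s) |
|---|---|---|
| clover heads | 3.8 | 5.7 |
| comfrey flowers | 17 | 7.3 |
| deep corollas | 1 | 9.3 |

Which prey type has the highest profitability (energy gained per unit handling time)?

comfrey flowers

In descending order of E/h:
comfrey flowers: 17/7.3 = 2.33 J/s
clover heads: 3.8/5.7 = 0.667 J/s
deep corollas: 1/9.3 = 0.108 J/s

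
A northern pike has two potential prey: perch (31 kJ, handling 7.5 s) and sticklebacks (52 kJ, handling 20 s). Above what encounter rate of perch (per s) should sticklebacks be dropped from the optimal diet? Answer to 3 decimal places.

0.226 per s

The zero-one rule: include sticklebacks iff E₂/h₂ > λE₁/(1+λh₁). Equality gives the switch point.
λE₁h₂ = E₂ + λE₂h₁ ⇒ λ = E₂/(E₁h₂ − E₂h₁) = 52/(620 − 390) = 0.2261 per s.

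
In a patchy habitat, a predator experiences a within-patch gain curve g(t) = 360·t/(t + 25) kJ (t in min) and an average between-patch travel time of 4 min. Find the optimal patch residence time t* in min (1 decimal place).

Optimal t* satisfies g'(t*) = g(t*)/(T + t*).
g'(t) = 360·25/(t + 25)². Setting 360·25/(t+25)² = 360t/[(t+25)(4+t)] gives 25(4+t) = t(t+25), so t² = 25×4 = 100.
t* = √100 = 10 min.

10.0 min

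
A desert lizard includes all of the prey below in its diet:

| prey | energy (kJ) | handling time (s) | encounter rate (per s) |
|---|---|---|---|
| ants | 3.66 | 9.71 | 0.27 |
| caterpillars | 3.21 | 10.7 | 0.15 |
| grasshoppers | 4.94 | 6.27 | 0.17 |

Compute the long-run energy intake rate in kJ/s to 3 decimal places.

0.367 kJ/s

Energy encountered per unit search time: 0.27×3.66 + 0.15×3.21 + 0.17×4.94 = 2.31 kJ/s.
Handling time per unit search time: 0.27×9.71 + 0.15×10.7 + 0.17×6.27 = 5.293.
Rate = 2.31/(1 + 5.293) = 0.367 kJ/s.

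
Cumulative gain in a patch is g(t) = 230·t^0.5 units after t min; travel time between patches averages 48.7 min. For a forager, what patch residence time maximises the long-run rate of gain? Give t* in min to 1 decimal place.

Optimal t* satisfies g'(t*) = g(t*)/(T + t*).
g'(t) = 0.5·230·t^-0.5. Setting 0.5·230·t^-0.5 = 230·t^0.5/(48.7+t) gives 0.5(48.7+t) = t, so 0.50·t = 0.5×48.7.
t* = 0.5×48.7/0.50 = 48.7 min.

48.7 min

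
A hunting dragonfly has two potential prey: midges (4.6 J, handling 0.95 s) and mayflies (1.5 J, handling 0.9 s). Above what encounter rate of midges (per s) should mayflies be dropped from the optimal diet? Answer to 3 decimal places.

At the threshold, the rate on midges alone equals the profitability of mayflies: λ·4.6/(1 + λ·0.95) = 1.5/0.9 = 1.667.
Rearranging, λ(4.6 − 1.667×0.95) = 1.667, so λ = 1.667/3.017 = 0.5525 per s.

0.552 per s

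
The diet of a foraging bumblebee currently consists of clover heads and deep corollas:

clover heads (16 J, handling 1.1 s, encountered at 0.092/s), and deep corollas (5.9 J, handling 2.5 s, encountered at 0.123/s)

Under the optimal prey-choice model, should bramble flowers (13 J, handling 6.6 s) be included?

Yes

Current rate: (0.092×16 + 0.123×5.9)/(1 + 0.092×1.1 + 0.123×2.5) = 1.56 J/s.
bramble flowers: E/h = 13/6.6 = 1.97 J/s.
Since 1.97 > R, including bramble flowers increases the long-run rate.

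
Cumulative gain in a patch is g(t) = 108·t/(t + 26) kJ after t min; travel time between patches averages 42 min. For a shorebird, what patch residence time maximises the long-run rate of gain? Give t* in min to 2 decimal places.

Maximise g(t)/(T+t): set derivative to zero → g'(t)(T+t) = g(t).
g'(t) = 108·26/(t + 26)². Setting 108·26/(t+26)² = 108t/[(t+26)(42+t)] gives 26(42+t) = t(t+26), so t² = 26×42 = 1092.
t* = √1092 = 33.05 min.

33.05 min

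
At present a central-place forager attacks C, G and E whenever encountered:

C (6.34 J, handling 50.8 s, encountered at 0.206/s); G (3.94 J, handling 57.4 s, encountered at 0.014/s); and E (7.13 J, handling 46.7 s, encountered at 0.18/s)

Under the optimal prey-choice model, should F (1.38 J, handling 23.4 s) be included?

Intake rate on the current diet: R = (0.206×6.34 + 0.014×3.94 + 0.18×7.13) / (1 + 0.206×50.8 + 0.014×57.4 + 0.18×46.7) = 2.645/20.67 = 0.1279 J/s.
Profitability of F: 1.38/23.4 = 0.05897 J/s.
0.05897 < 0.1279, so adding F would lower the average — exclude it.

No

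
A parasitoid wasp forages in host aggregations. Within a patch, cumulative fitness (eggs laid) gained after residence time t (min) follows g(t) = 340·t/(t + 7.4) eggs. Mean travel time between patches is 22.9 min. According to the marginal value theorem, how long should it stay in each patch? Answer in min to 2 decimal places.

Optimal t* satisfies g'(t*) = g(t*)/(T + t*).
g'(t) = 340·7.4/(t + 7.4)². Setting 340·7.4/(t+7.4)² = 340t/[(t+7.4)(22.9+t)] gives 7.4(22.9+t) = t(t+7.4), so t² = 7.4×22.9 = 169.5.
t* = √169.5 = 13.02 min.

13.02 min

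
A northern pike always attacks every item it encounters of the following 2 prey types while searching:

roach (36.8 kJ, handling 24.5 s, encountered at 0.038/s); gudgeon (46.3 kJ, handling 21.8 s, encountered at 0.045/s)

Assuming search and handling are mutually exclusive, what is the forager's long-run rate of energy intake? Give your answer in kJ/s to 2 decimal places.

R = Σλ_iE_i / (1 + Σλ_ih_i)
Numerator: 0.038×36.8 + 0.045×46.3 = 3.482
Denominator: 1 + 0.038×24.5 + 0.045×21.8 = 2.912
R = 3.482/2.912 = 1.196 kJ/s

1.20 kJ/s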